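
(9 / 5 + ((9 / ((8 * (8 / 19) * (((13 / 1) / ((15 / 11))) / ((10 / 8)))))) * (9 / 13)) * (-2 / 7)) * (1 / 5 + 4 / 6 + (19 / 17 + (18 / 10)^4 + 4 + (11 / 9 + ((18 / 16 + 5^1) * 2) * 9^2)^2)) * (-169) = -21766578563115707003 / 75398400000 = -288687539.30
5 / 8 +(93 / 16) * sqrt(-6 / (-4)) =5 / 8 +93 * sqrt(6) / 32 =7.74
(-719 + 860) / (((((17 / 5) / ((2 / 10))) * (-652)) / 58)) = -4089 / 5542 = -0.74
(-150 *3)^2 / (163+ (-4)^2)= 202500 / 179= 1131.28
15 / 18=5 / 6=0.83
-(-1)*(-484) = -484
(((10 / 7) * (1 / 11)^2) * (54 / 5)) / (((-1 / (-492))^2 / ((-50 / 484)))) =-326786400 / 102487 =-3188.56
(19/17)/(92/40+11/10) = 95/289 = 0.33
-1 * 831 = -831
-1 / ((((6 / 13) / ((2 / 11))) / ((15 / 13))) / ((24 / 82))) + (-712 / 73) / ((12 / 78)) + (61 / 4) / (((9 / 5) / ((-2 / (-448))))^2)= -34003271247017 / 535230001152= -63.53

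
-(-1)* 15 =15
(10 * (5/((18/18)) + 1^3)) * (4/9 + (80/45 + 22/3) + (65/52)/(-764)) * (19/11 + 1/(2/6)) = 2709.84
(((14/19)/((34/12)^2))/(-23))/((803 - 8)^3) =-56/7050796110375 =-0.00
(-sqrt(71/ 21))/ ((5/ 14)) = -2 * sqrt(1491)/ 15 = -5.15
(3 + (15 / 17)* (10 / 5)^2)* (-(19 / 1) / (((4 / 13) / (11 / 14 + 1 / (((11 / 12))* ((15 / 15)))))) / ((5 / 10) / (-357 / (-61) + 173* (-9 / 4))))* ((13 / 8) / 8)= 566828078193 / 4809728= 117850.34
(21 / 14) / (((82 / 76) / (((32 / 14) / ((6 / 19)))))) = 2888 / 287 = 10.06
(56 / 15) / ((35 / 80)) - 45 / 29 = 3037 / 435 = 6.98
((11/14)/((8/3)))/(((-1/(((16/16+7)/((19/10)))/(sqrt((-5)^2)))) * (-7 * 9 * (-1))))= -11/2793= -0.00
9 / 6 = 1.50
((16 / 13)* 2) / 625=32 / 8125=0.00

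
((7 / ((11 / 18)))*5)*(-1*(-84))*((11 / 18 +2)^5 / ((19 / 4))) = 56189526715 / 457083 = 122930.69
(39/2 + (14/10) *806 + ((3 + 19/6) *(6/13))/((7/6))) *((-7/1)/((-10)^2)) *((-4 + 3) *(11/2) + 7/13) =135038361/338000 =399.52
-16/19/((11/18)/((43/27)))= -1376/627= -2.19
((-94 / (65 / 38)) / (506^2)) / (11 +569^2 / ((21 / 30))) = -0.00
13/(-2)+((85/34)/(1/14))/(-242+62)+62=1991/36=55.31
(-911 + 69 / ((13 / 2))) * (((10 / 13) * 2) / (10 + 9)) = -234100 / 3211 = -72.91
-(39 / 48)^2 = -169 / 256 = -0.66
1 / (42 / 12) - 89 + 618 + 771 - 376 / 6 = 25990 / 21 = 1237.62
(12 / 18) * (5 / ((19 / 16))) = 2.81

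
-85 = -85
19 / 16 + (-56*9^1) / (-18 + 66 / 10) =45.40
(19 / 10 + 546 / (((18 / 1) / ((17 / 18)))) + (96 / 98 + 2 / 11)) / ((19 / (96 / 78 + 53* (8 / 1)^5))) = 2741754646112 / 945945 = 2898429.24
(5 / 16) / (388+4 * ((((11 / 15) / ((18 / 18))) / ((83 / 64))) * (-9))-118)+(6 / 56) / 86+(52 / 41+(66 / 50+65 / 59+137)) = 4245231674036489 / 30173833855200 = 140.69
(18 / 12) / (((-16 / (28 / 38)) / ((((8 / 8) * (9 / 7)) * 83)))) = -2241 / 304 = -7.37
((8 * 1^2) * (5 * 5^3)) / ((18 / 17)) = 42500 / 9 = 4722.22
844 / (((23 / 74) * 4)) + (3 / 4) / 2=124981 / 184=679.24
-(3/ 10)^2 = -9/ 100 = -0.09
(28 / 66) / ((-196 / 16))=-8 / 231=-0.03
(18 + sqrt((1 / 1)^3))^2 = 361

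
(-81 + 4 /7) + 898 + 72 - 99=5534 /7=790.57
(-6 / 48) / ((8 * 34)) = -1 / 2176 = -0.00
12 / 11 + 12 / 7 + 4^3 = 66.81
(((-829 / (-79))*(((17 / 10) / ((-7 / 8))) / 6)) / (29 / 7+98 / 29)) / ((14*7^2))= -408697 / 620656785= -0.00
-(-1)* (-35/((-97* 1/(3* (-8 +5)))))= -315/97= -3.25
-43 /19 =-2.26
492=492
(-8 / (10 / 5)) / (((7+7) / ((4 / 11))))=-8 / 77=-0.10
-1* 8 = -8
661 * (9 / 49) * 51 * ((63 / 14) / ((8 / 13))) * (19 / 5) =674455977 / 3920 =172055.10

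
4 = 4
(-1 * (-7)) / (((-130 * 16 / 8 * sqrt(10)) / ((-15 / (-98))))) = -3 * sqrt(10) / 7280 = -0.00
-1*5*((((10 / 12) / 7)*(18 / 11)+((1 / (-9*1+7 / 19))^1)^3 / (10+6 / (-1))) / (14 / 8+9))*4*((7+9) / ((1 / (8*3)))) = -138.89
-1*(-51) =51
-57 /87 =-19 /29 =-0.66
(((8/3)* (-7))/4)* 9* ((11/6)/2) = -38.50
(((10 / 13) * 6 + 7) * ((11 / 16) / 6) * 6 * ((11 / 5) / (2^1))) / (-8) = -18271 / 16640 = -1.10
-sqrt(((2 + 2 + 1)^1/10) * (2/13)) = -sqrt(13)/13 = -0.28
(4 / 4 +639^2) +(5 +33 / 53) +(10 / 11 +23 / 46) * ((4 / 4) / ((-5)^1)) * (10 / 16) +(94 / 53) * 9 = 3809027317 / 9328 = 408343.41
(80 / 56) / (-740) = -1 / 518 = -0.00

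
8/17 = 0.47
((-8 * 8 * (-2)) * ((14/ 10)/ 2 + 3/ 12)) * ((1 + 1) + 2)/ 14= 1216/ 35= 34.74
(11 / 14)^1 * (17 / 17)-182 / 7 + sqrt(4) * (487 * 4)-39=53645 / 14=3831.79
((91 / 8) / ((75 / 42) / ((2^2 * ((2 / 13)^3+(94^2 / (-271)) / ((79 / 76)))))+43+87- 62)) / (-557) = -187939628968 / 625662534438379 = -0.00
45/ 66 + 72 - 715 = -14131/ 22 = -642.32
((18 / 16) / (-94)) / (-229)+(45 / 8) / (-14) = -30267 / 75341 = -0.40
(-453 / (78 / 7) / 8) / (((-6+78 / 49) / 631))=727.42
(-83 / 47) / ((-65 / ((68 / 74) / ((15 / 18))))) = 0.03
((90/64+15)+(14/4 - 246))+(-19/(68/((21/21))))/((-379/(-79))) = -46627113/206176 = -226.15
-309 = -309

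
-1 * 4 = -4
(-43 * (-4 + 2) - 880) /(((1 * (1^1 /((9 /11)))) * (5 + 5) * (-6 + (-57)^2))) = -0.02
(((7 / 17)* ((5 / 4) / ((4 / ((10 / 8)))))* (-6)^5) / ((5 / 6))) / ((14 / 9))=-32805 / 34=-964.85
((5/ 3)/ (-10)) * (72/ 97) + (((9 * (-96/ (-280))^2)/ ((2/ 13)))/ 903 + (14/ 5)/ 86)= -2987839/ 35766325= -0.08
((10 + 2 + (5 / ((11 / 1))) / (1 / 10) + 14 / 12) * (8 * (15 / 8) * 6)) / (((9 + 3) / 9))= 52605 / 44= 1195.57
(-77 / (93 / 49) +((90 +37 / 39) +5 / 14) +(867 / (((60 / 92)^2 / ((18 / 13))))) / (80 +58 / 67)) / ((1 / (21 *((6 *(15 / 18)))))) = 1558231449 / 173290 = 8992.04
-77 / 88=-7 / 8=-0.88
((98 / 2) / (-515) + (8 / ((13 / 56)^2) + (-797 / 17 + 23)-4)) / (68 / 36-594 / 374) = 1604250657 / 4003610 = 400.70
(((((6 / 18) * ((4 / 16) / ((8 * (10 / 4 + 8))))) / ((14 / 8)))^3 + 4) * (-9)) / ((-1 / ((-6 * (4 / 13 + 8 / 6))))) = -43912253954 / 123884397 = -354.46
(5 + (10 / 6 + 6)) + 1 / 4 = 155 / 12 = 12.92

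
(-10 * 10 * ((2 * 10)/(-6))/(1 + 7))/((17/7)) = 875/51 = 17.16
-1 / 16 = -0.06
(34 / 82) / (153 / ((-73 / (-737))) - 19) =1241 / 4566334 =0.00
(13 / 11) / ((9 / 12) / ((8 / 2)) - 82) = -208 / 14399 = -0.01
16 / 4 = 4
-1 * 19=-19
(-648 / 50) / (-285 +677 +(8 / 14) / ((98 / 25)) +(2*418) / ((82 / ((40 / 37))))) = -28097874 / 874085675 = -0.03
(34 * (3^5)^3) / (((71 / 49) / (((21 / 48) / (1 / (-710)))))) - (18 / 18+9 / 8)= -836684767187 / 8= -104585595898.38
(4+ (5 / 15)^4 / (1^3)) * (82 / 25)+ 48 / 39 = 15154 / 1053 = 14.39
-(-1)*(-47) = -47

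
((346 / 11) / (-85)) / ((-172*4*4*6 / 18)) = 0.00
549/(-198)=-61/22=-2.77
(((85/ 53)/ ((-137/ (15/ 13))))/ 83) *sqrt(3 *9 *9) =-11475 *sqrt(3)/ 7834619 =-0.00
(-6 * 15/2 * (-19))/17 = 855/17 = 50.29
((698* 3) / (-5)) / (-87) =698 / 145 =4.81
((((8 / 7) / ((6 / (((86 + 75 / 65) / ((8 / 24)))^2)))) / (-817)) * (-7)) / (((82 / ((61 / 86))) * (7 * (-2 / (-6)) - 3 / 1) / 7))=-4933216827 / 486845398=-10.13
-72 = -72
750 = 750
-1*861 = -861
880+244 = 1124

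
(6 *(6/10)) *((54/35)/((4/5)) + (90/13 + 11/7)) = 37.52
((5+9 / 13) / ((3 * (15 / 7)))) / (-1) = -518 / 585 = -0.89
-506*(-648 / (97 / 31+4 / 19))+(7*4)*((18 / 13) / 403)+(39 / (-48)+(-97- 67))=16161437785275 / 164881808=98018.32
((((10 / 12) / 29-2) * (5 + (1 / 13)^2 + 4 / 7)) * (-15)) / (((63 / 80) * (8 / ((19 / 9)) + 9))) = 175506800 / 10718487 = 16.37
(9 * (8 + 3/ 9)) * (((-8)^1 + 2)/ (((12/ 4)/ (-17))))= 2550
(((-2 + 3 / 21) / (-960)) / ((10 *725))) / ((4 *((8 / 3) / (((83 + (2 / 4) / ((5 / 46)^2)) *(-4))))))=-40729 / 3248000000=-0.00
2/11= 0.18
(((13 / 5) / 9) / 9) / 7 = 13 / 2835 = 0.00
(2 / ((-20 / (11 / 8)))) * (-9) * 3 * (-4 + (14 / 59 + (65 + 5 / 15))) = 539451 / 2360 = 228.58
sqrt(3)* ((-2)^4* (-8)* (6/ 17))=-768* sqrt(3)/ 17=-78.25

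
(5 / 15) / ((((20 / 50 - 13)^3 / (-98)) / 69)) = 5750 / 5103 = 1.13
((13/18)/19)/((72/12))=13/2052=0.01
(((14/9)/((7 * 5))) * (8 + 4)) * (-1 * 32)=-256/15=-17.07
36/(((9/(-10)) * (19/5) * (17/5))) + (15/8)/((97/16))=-2.79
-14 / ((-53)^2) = -14 / 2809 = -0.00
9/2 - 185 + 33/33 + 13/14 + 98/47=-58064/329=-176.49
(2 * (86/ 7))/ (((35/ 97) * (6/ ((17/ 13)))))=141814/ 9555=14.84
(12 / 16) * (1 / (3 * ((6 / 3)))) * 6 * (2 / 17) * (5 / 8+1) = 39 / 272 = 0.14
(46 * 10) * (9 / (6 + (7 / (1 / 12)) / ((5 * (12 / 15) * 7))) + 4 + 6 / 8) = 2645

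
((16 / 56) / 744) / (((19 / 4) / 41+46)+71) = 41 / 12503757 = 0.00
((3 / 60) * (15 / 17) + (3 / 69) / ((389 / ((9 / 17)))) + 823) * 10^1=147275525 / 17894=8230.44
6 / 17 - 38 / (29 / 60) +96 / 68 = -37890 / 493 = -76.86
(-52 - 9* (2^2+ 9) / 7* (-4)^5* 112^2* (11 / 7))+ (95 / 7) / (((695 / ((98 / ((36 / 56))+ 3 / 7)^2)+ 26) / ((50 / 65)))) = 74126308076713389306 / 219712096331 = 337379276.40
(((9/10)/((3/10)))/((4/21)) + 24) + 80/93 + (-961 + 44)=-326017/372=-876.39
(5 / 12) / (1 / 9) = 15 / 4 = 3.75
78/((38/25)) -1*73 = -412/19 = -21.68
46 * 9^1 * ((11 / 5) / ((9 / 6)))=3036 / 5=607.20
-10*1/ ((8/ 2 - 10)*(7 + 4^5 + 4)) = 1/ 621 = 0.00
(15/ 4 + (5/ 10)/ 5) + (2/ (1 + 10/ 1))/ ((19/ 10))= 16493/ 4180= 3.95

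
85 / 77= 1.10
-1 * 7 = -7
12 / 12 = 1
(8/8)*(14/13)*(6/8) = 21/26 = 0.81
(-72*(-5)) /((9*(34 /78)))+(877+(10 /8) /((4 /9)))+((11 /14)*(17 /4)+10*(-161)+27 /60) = -6041711 /9520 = -634.63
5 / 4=1.25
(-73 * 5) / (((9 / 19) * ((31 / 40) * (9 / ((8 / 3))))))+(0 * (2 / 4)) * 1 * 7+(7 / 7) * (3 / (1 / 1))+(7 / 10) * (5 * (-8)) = -319.60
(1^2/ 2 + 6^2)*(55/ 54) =4015/ 108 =37.18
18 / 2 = 9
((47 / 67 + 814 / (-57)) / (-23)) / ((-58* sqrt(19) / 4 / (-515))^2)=55017213100 / 1403547423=39.20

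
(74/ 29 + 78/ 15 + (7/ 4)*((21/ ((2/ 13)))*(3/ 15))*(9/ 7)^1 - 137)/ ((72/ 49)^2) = -12593245/ 400896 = -31.41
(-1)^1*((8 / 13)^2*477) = -30528 / 169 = -180.64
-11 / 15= -0.73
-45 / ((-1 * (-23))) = -45 / 23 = -1.96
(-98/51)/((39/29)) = -2842/1989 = -1.43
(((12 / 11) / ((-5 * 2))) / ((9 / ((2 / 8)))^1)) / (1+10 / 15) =-1 / 550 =-0.00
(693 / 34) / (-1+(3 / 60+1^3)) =6930 / 17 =407.65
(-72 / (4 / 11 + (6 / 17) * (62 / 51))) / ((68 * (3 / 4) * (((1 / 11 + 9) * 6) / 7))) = -2057 / 9000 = -0.23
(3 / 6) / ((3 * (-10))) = -1 / 60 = -0.02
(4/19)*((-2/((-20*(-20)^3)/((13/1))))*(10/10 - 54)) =689/380000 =0.00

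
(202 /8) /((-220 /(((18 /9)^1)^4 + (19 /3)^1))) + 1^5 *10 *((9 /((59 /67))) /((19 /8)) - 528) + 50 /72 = -46512060721 /8878320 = -5238.84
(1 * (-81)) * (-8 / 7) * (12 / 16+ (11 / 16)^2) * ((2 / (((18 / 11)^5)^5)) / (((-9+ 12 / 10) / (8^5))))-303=-12181220418401293366913073523999 / 39642433235601535781906300928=-307.28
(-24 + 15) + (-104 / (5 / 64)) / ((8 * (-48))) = -5.53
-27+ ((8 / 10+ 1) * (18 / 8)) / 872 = -470799 / 17440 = -27.00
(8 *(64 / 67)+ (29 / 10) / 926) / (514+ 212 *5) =4743063 / 976541080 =0.00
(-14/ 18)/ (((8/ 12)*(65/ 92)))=-322/ 195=-1.65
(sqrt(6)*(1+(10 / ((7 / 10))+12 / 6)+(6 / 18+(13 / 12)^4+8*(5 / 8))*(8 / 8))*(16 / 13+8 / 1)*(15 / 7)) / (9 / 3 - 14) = -87078175*sqrt(6) / 2018016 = -105.70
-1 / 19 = -0.05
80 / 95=16 / 19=0.84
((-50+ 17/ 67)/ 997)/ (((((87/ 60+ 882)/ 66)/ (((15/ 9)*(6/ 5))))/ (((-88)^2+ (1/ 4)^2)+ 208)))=-1044345555/ 17615993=-59.28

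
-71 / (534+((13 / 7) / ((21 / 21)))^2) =-3479 / 26335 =-0.13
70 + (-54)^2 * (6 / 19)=18826 / 19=990.84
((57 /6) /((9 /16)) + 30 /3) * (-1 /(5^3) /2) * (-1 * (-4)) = -484 /1125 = -0.43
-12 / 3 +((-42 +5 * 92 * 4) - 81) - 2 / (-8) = 6853 / 4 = 1713.25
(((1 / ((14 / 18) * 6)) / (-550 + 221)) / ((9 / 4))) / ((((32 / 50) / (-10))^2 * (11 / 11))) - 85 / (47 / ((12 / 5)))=-4.41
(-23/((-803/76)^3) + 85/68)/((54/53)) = 46450859377/37280277144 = 1.25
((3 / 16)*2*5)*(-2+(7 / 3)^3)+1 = 1517 / 72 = 21.07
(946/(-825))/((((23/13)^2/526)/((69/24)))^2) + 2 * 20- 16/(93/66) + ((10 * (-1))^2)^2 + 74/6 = -2534592029597/9839400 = -257596.20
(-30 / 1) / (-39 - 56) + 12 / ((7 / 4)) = 954 / 133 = 7.17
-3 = -3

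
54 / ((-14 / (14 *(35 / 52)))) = -945 / 26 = -36.35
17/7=2.43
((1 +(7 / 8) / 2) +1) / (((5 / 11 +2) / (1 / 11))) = 13 / 144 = 0.09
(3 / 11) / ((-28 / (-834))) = 1251 / 154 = 8.12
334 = 334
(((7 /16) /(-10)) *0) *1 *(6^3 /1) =0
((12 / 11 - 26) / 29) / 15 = -274 / 4785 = -0.06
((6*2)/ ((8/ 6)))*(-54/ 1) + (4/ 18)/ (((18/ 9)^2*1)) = -8747/ 18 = -485.94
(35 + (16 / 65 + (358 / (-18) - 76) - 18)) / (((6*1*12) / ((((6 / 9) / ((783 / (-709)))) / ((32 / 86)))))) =701292461 / 395759520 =1.77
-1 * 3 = -3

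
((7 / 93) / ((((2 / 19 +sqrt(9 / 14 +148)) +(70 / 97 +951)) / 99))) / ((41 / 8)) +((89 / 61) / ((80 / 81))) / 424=567749977890275878443 / 113280363853146584199040 - 6277007352* sqrt(29134) / 54748088005116467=0.00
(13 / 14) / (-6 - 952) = -13 / 13412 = -0.00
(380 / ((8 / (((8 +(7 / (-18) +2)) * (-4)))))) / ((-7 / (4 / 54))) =32870 / 1701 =19.32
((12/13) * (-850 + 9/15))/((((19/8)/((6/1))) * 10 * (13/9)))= -137.13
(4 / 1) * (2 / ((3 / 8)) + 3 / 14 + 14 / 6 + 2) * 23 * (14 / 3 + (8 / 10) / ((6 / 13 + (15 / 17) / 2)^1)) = 42295804 / 8379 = 5047.83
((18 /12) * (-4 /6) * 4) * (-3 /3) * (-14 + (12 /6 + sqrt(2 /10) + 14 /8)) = -41 + 4 * sqrt(5) /5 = -39.21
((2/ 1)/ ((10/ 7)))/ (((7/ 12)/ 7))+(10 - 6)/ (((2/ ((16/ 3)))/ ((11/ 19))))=22.98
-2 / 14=-1 / 7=-0.14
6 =6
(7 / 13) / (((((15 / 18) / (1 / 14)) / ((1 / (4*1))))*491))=3 / 127660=0.00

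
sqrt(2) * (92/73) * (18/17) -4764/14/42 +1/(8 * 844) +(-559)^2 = 312474.79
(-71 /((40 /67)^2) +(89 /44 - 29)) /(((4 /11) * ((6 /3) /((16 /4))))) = -3980709 /3200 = -1243.97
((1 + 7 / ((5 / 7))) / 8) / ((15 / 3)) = 27 / 100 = 0.27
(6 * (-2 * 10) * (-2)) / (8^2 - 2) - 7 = -97 / 31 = -3.13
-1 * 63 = -63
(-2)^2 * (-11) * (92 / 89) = -4048 / 89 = -45.48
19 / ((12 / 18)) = 57 / 2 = 28.50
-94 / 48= -47 / 24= -1.96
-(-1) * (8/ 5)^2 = 64/ 25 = 2.56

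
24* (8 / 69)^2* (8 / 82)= 2048 / 65067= 0.03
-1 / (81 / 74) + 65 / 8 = 4673 / 648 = 7.21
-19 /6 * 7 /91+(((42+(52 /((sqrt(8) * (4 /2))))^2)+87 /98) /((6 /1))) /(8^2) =10781 /122304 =0.09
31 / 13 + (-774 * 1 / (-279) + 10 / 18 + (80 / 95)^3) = 157015826 / 24877593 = 6.31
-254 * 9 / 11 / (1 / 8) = -18288 / 11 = -1662.55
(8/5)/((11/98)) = 784/55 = 14.25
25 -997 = -972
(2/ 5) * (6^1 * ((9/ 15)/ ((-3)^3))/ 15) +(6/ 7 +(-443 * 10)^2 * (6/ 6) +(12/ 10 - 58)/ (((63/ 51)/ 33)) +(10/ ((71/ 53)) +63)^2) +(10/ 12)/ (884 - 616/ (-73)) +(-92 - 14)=19628242.77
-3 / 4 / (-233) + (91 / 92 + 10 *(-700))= -37507682 / 5359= -6999.01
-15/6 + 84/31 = 13/62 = 0.21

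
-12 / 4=-3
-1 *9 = -9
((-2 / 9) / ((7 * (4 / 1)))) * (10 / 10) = -0.01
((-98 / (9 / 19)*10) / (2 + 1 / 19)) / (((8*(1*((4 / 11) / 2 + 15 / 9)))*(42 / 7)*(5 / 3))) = -194579 / 28548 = -6.82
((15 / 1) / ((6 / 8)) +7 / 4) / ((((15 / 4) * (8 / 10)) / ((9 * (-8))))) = -522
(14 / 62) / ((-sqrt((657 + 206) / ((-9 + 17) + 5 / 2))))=-7 *sqrt(36246) / 53506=-0.02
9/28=0.32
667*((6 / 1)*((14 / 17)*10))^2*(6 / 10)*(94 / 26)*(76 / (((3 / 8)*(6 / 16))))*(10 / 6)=11954552422400 / 3757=3181941022.73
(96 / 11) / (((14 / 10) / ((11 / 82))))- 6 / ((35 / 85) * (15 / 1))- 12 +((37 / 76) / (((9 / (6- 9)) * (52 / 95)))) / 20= -43518439 / 3581760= -12.15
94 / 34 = 47 / 17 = 2.76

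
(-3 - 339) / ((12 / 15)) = -855 / 2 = -427.50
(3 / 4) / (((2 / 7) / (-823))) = -17283 / 8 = -2160.38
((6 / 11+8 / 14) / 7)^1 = 0.16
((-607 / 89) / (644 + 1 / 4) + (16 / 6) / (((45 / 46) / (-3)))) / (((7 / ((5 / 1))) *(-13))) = 28170388 / 62613369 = 0.45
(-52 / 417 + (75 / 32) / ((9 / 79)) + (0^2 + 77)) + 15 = 1500509 / 13344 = 112.45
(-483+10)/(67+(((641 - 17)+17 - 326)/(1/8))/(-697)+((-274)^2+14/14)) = -29971/4761168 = -0.01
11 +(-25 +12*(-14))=-182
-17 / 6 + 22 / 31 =-395 / 186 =-2.12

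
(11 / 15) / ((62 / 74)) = 407 / 465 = 0.88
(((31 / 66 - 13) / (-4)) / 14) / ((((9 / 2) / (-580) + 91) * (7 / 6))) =119915 / 56891989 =0.00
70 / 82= 35 / 41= 0.85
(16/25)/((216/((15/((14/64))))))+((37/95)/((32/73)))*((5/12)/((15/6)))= 26909/76608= 0.35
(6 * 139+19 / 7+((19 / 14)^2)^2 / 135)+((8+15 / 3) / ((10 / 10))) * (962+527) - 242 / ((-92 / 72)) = 2431334075783 / 119281680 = 20383.13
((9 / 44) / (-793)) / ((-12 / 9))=27 / 139568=0.00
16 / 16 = 1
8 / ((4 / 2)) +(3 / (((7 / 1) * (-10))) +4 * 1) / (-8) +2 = 3083 / 560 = 5.51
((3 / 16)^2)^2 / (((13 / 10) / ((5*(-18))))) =-18225 / 212992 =-0.09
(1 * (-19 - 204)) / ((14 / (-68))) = 7582 / 7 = 1083.14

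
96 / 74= 48 / 37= 1.30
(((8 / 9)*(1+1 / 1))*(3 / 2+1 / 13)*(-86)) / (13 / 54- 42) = 4128 / 715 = 5.77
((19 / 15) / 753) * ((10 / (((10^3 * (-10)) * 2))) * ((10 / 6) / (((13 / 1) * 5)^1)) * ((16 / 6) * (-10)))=19 / 33037875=0.00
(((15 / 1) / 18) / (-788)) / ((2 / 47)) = -235 / 9456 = -0.02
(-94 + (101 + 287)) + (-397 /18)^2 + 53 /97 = 24545077 /31428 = 780.99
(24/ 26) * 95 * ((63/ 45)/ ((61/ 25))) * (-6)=-239400/ 793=-301.89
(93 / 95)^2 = 8649 / 9025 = 0.96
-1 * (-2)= 2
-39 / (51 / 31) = -403 / 17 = -23.71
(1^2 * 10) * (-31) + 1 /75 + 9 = -22574 /75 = -300.99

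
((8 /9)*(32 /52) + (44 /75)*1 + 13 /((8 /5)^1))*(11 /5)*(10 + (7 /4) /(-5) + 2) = 555281639 /2340000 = 237.30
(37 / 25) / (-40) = -37 / 1000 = -0.04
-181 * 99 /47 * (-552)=9891288 /47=210452.94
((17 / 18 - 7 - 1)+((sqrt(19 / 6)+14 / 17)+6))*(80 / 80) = -71 / 306+sqrt(114) / 6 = 1.55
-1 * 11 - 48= -59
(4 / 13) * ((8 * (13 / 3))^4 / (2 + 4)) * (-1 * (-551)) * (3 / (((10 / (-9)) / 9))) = -4958400512 / 5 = -991680102.40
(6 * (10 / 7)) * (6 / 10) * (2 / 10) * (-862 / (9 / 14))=-6896 / 5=-1379.20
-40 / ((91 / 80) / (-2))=6400 / 91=70.33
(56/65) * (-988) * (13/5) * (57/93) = -1051232/775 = -1356.43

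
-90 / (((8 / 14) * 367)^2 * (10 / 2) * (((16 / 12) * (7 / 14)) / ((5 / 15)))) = -441 / 2155024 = -0.00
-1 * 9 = -9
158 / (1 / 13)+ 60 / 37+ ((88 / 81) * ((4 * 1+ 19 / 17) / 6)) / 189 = 19794369886 / 9629361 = 2055.63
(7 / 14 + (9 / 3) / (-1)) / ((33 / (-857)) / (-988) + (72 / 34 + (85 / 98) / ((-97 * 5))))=-171038748790 / 144760197299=-1.18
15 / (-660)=-1 / 44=-0.02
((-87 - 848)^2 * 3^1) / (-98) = -2622675 / 98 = -26761.99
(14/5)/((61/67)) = 3.08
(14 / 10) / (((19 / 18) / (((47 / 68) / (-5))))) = -2961 / 16150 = -0.18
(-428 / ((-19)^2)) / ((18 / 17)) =-3638 / 3249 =-1.12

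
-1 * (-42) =42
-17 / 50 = -0.34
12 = 12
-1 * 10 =-10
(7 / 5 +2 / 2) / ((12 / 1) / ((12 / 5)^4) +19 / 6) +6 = 203646 / 30485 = 6.68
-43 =-43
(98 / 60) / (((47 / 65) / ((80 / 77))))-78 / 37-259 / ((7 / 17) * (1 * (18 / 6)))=-12018439 / 57387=-209.43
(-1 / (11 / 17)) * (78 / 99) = -442 / 363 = -1.22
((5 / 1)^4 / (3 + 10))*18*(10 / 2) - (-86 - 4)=57420 / 13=4416.92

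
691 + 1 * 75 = 766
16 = 16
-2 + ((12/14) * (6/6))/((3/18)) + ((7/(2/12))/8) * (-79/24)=-3167/224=-14.14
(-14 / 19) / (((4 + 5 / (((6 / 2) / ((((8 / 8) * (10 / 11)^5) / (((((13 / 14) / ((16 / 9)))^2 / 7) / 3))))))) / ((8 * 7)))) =-0.49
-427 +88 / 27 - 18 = -11927 / 27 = -441.74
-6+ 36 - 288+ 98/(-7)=-272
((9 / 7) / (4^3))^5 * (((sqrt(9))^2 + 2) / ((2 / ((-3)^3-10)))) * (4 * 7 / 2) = -24032943 / 2578054119424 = -0.00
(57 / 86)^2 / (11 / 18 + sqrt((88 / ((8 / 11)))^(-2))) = 186219 / 262558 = 0.71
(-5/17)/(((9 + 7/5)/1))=-25/884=-0.03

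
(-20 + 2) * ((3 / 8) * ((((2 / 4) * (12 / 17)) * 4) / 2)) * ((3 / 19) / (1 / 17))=-243 / 19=-12.79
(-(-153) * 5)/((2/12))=4590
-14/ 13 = -1.08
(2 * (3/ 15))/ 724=1/ 1810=0.00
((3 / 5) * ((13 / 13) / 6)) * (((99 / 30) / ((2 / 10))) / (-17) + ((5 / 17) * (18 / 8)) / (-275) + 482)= 1799041 / 37400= 48.10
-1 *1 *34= -34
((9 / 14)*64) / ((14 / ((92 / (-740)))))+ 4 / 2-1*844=-7636042 / 9065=-842.37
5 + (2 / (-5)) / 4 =49 / 10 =4.90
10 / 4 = 5 / 2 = 2.50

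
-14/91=-2/13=-0.15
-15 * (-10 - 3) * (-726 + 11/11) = -141375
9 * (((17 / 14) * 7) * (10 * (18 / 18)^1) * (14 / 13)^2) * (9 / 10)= 134946 / 169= 798.50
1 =1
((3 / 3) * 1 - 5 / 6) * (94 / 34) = 47 / 102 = 0.46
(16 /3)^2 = 256 /9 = 28.44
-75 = -75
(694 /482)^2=120409 /58081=2.07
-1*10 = -10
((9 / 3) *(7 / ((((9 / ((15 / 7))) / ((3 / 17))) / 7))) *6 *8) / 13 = 5040 / 221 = 22.81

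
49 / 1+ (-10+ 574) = 613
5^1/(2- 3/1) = -5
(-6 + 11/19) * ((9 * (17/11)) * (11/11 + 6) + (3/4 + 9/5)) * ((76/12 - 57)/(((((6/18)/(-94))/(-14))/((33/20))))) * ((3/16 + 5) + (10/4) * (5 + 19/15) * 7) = 4106469120411/200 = 20532345602.06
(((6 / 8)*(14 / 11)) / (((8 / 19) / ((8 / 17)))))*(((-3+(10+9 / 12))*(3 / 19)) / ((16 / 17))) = 1953 / 1408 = 1.39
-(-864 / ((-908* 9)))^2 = -576 / 51529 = -0.01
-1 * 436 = -436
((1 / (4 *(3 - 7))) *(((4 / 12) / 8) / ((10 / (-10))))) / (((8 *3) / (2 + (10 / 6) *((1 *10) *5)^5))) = 781250003 / 13824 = 56514.03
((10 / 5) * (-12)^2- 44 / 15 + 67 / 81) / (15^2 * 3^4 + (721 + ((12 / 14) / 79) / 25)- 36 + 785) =320151055 / 22054953861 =0.01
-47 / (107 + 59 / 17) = -799 / 1878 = -0.43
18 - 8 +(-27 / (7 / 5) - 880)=-6225 / 7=-889.29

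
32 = 32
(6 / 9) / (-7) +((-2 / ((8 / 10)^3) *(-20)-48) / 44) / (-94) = -71237 / 694848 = -0.10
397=397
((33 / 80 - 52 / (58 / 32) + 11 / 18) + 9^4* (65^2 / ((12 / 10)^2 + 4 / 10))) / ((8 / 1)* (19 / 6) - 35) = -7234965438659 / 4642320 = -1558480.55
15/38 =0.39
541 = 541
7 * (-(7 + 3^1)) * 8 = -560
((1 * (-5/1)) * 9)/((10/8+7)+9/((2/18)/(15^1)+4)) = -32460/7571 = -4.29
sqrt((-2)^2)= 2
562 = 562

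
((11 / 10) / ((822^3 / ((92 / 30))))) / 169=253 / 7039850243400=0.00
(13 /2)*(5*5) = 325 /2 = 162.50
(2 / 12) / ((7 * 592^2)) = 0.00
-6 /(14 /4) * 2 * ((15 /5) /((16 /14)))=-9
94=94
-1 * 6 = -6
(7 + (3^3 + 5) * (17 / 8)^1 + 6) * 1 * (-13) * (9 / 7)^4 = -6908733 / 2401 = -2877.44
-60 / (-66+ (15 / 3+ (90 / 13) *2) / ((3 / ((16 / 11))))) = 12870 / 12197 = 1.06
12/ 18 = 2/ 3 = 0.67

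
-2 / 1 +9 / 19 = -29 / 19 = -1.53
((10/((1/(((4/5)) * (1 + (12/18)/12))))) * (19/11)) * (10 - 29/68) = 78337/561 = 139.64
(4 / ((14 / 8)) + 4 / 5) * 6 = 648 / 35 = 18.51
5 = 5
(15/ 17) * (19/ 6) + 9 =401/ 34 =11.79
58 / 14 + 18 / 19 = 677 / 133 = 5.09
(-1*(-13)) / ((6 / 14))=91 / 3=30.33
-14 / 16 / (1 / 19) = -133 / 8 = -16.62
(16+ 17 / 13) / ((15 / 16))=240 / 13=18.46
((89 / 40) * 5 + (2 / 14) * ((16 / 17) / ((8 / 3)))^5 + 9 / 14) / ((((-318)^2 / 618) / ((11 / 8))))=1060202451143 / 10720760905344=0.10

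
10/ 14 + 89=628/ 7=89.71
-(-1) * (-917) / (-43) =917 / 43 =21.33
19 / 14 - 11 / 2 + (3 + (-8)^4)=28664 / 7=4094.86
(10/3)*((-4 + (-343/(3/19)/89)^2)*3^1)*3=421861330/23763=17752.86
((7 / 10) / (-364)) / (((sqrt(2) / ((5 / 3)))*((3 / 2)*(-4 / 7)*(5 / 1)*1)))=7*sqrt(2) / 18720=0.00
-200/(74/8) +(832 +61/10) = 816.48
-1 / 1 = -1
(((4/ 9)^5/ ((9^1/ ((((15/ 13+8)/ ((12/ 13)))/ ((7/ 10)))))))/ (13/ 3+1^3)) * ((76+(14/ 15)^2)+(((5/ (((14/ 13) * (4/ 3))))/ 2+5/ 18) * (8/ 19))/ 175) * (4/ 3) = 11680473152/ 22264720695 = 0.52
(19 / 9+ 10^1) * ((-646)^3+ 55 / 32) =-940316436373 / 288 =-3264987626.30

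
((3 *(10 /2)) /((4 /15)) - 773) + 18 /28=-20051 /28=-716.11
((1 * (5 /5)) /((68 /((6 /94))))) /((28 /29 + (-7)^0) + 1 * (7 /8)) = 0.00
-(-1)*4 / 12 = 1 / 3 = 0.33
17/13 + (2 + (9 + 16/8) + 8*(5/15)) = 662/39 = 16.97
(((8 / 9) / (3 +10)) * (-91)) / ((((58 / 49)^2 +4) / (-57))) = 319333 / 4863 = 65.67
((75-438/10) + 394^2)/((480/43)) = 2086403/150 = 13909.35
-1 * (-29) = 29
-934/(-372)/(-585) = -467/108810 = -0.00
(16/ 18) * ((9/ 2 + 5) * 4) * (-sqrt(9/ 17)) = -304 * sqrt(17)/ 51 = -24.58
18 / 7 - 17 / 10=61 / 70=0.87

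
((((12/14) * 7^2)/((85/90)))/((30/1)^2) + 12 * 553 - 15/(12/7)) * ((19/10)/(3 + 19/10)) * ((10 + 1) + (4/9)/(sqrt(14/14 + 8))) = 1314950879/45900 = 28648.17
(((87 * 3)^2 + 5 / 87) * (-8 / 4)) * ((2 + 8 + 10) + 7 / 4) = -2963266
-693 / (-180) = 77 / 20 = 3.85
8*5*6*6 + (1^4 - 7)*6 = 1404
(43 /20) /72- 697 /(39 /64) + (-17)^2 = -16001201 /18720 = -854.77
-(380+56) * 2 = -872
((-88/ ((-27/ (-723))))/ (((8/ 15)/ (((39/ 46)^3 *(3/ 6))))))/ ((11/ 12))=-71479395/ 48668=-1468.71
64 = 64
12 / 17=0.71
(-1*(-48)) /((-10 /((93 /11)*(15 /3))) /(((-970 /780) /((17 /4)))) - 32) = -144336 /93793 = -1.54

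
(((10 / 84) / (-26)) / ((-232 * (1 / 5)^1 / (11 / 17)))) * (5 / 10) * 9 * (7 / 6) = 275 / 820352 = 0.00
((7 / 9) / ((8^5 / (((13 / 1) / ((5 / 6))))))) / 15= 91 / 3686400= 0.00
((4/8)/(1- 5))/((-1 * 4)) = 0.03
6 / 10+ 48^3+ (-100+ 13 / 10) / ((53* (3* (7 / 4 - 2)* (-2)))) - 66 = 5857844 / 53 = 110525.36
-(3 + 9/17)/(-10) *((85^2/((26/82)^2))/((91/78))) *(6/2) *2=154315800/1183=130444.46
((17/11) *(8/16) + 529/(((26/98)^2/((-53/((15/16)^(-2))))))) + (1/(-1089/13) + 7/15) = -82471250774681/235572480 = -350088.65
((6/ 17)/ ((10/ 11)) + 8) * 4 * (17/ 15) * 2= 5704/ 75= 76.05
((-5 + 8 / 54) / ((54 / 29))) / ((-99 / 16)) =30392 / 72171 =0.42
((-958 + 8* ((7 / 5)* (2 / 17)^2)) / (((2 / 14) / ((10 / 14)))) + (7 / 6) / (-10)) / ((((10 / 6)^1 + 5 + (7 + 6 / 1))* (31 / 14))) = -581330281 / 5285810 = -109.98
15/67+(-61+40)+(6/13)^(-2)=-38789/2412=-16.08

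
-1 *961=-961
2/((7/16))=32/7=4.57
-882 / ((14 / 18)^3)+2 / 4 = -26237 / 14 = -1874.07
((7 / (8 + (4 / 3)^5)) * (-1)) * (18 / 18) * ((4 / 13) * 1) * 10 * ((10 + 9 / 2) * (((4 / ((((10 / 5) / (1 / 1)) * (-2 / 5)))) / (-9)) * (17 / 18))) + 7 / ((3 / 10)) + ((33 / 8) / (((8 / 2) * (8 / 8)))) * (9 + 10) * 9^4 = 8503771009 / 66144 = 128564.51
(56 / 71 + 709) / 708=50395 / 50268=1.00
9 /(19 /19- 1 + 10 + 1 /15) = 135 /151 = 0.89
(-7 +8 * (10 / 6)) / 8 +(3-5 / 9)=3.24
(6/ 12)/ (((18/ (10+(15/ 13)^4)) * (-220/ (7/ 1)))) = -470729/ 45240624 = -0.01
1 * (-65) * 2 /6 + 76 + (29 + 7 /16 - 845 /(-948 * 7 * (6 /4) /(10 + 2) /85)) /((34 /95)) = 113871857 /300832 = 378.52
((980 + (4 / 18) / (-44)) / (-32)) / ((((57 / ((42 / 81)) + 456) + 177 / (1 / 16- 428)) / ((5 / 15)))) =-0.02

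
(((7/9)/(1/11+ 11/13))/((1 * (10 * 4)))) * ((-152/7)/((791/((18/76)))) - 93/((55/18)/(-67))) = 448512181/10599400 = 42.31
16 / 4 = 4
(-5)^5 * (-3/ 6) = 1562.50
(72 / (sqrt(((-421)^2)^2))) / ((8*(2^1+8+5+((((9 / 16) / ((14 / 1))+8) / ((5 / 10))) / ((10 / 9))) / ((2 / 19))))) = 6720 / 20180128537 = 0.00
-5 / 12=-0.42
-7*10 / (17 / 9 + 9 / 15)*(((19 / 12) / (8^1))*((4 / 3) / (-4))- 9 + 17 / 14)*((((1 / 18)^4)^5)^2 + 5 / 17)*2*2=321561241126369618106996845542029280767967009165023815325 / 1237733482806712242846869909987033926251228374149103616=259.80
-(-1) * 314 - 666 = -352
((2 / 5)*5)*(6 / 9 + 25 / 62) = 199 / 93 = 2.14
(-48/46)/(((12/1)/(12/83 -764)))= 126800/1909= 66.42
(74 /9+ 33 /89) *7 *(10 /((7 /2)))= 137660 /801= 171.86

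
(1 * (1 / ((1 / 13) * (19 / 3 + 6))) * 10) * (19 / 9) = 2470 / 111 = 22.25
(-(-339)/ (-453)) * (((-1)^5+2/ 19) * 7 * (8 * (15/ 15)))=107576/ 2869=37.50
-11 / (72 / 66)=-121 / 12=-10.08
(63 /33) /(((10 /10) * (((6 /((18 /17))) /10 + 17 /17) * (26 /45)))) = 14175 /6721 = 2.11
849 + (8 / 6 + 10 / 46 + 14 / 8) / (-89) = 20853925 / 24564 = 848.96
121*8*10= 9680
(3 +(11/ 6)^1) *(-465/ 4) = -4495/ 8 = -561.88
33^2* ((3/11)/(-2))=-297/2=-148.50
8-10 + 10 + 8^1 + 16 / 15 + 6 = 346 / 15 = 23.07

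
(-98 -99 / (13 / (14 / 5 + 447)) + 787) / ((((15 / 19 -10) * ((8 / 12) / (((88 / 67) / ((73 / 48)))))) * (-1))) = -1647093888 / 4279625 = -384.87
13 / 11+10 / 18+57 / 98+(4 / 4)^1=32201 / 9702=3.32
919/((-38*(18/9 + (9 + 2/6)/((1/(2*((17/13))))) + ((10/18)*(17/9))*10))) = -967707/1476680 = -0.66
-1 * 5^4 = -625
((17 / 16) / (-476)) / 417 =-1 / 186816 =-0.00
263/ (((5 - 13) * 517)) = -263/ 4136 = -0.06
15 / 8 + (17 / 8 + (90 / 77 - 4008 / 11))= -27658 / 77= -359.19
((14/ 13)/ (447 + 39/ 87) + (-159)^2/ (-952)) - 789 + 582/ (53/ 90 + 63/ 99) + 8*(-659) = -34165841107353/ 6087401684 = -5612.55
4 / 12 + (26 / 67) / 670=22484 / 67335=0.33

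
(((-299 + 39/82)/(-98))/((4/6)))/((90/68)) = 59449/17220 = 3.45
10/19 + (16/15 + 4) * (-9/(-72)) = 661/570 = 1.16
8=8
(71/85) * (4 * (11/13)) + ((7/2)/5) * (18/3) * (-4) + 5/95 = -58451/4199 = -13.92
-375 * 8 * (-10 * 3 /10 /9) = 1000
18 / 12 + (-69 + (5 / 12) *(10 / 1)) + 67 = 11 / 3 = 3.67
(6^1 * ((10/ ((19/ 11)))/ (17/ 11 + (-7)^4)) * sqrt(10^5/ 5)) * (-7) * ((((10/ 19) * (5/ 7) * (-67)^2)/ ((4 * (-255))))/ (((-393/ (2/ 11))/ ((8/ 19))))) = -987580000 * sqrt(2)/ 302765636253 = -0.00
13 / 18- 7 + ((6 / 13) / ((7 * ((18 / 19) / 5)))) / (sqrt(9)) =-10093 / 1638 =-6.16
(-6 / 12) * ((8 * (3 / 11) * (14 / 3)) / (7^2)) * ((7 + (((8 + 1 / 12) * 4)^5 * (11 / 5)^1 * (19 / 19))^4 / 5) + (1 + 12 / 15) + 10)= -636935437983240527706005259645194505203038328 / 839007496490625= -759153452915968780413742700000.00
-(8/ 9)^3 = -512/ 729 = -0.70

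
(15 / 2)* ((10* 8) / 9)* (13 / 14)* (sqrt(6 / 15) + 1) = 260* sqrt(10) / 21 + 1300 / 21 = 101.06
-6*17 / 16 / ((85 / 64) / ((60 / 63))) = -4.57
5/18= 0.28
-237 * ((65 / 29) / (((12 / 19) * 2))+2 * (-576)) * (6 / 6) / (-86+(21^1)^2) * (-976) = -749467.54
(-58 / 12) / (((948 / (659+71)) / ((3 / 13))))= -10585 / 12324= -0.86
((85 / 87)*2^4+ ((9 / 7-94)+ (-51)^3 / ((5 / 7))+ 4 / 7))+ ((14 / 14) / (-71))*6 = -40166435618 / 216195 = -185788.00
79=79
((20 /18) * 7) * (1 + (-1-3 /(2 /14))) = -490 /3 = -163.33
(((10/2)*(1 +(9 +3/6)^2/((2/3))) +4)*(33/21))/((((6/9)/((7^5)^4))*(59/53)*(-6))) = -618036698055746440317/32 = -19313646814242076259.91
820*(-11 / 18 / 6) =-2255 / 27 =-83.52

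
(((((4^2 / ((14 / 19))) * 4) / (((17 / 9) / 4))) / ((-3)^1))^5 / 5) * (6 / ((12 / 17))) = -10336990828311871488 / 7018687235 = -1472781231.33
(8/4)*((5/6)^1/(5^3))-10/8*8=-749/75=-9.99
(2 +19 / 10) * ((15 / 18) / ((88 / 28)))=1.03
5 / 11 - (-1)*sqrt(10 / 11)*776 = 5 / 11 + 776*sqrt(110) / 11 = 740.34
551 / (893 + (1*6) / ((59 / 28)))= 32509 / 52855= 0.62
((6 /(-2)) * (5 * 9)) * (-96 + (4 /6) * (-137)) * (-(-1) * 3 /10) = 7587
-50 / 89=-0.56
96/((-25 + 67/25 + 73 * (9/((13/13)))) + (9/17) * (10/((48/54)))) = 54400/363027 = 0.15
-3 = -3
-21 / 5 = -4.20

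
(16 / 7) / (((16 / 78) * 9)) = 26 / 21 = 1.24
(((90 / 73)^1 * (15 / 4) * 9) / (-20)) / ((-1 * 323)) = 1215 / 188632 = 0.01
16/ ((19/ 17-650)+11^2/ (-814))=-20128/ 816481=-0.02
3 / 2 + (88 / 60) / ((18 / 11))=647 / 270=2.40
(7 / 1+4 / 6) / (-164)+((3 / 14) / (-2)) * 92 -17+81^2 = 22503427 / 3444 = 6534.10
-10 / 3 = -3.33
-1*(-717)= 717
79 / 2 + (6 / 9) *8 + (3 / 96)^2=137731 / 3072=44.83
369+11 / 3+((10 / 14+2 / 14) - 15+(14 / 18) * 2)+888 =78629 / 63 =1248.08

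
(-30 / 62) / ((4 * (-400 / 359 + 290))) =-359 / 857336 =-0.00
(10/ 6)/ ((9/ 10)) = 50/ 27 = 1.85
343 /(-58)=-5.91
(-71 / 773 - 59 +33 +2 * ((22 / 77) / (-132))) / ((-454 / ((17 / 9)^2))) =673342834 / 3283237881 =0.21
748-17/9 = 6715/9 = 746.11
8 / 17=0.47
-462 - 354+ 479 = -337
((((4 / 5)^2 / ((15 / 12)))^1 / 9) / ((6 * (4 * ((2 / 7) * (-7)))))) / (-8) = 1 / 6750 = 0.00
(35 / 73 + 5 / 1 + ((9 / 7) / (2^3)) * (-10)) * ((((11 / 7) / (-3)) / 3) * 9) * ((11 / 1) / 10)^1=-191543 / 28616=-6.69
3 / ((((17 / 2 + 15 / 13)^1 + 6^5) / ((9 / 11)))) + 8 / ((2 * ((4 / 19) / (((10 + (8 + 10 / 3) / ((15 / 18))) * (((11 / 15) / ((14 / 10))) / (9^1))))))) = 54915464804 / 2104228665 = 26.10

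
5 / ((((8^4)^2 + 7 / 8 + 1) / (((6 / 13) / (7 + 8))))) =16 / 1744830659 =0.00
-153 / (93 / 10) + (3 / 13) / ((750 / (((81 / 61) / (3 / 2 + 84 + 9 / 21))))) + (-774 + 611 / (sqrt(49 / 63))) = -974012553141 / 1232222875 + 1833*sqrt(7) / 7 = -97.64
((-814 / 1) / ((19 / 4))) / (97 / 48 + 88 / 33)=-52096 / 1425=-36.56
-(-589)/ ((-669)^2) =589/ 447561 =0.00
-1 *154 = -154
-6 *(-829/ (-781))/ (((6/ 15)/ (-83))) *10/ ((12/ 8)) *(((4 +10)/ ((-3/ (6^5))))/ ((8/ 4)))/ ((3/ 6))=-249686841600/ 781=-319701461.72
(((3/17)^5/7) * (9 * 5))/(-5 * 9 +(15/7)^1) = -729/28397140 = -0.00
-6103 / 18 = -339.06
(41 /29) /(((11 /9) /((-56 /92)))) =-0.70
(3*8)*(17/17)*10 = 240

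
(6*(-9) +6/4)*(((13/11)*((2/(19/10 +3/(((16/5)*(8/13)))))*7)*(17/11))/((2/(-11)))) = 2156.72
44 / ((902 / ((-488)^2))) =476288 / 41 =11616.78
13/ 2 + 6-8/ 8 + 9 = 41/ 2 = 20.50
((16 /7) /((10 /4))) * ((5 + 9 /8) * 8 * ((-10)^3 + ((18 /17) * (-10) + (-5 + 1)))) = -3863552 /85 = -45453.55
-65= -65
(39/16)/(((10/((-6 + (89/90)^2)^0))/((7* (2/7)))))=39/80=0.49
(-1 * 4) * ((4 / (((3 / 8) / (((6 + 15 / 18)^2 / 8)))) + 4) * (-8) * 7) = 400736 / 27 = 14842.07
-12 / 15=-0.80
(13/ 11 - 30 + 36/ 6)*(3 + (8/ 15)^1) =-13303/ 165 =-80.62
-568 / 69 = -8.23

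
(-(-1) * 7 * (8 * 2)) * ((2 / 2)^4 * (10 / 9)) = 1120 / 9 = 124.44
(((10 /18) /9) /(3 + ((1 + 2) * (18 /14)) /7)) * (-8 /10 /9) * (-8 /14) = 56 /63423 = 0.00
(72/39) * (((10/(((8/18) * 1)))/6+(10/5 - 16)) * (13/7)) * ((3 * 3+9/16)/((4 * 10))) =-18819/2240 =-8.40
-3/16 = -0.19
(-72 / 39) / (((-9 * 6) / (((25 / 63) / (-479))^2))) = 2500 / 106546205493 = 0.00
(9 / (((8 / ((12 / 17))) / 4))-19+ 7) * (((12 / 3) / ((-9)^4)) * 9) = -200 / 4131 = -0.05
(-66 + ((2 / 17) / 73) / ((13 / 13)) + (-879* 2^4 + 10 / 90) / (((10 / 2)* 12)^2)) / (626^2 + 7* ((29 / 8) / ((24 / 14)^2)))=-899446136 / 5042257324731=-0.00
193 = 193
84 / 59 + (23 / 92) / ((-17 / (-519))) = 36333 / 4012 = 9.06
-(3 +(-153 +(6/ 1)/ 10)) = 747/ 5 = 149.40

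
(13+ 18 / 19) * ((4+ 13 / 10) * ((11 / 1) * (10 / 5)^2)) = 61798 / 19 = 3252.53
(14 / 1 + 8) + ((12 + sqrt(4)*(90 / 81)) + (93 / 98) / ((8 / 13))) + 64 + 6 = 760385 / 7056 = 107.76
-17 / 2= -8.50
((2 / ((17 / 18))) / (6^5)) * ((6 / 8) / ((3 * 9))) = 1 / 132192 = 0.00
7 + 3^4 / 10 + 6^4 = 13111 / 10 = 1311.10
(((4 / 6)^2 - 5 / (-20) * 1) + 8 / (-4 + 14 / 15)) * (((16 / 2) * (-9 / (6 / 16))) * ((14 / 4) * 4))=355040 / 69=5145.51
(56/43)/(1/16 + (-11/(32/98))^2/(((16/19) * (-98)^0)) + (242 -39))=229376/273120649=0.00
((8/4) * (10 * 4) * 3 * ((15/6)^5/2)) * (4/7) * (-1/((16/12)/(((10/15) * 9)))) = -421875/14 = -30133.93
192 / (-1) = -192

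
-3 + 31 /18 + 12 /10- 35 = -3157 /90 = -35.08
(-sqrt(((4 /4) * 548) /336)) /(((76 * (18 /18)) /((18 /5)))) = -3 * sqrt(2877) /2660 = -0.06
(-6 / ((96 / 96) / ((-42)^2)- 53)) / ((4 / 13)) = 34398 / 93491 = 0.37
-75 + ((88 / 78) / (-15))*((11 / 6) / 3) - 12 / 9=-402137 / 5265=-76.38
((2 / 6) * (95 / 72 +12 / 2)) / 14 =527 / 3024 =0.17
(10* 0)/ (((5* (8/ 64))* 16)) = 0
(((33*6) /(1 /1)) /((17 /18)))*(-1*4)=-14256 /17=-838.59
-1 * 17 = -17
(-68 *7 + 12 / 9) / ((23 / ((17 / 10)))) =-12104 / 345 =-35.08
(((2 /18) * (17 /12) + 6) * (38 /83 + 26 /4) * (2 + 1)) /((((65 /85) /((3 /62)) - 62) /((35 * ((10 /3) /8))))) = -40088125 /988032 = -40.57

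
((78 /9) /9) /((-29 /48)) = -416 /261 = -1.59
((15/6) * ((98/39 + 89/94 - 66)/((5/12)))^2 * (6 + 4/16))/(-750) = -52566108529/111996300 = -469.36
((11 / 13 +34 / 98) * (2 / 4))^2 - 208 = -84255552 / 405769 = -207.64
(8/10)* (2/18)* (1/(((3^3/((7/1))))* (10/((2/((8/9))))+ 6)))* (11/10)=77/31725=0.00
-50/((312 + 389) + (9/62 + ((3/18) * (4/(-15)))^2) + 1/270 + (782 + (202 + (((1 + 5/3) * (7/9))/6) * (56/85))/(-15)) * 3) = -0.02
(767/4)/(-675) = -767/2700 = -0.28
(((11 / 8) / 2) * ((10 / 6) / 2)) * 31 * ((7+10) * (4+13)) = 492745 / 96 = 5132.76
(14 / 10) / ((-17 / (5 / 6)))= -7 / 102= -0.07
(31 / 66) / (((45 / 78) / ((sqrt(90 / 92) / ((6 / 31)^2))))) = 387283*sqrt(230) / 273240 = 21.50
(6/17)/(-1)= -6/17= -0.35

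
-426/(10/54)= -11502/5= -2300.40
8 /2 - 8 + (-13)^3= -2201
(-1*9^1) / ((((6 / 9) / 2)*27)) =-1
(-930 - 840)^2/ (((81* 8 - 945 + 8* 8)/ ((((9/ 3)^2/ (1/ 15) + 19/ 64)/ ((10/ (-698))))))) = 473379780195/ 3728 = 126979554.77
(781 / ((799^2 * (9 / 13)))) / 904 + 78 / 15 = 135044844701 / 25970152680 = 5.20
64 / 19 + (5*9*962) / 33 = 1315.19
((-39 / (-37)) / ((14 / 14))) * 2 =78 / 37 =2.11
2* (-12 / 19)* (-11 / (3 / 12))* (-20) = -21120 / 19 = -1111.58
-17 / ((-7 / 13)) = 221 / 7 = 31.57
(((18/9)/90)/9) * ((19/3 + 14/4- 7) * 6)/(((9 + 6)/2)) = 34/6075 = 0.01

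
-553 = -553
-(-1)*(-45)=-45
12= 12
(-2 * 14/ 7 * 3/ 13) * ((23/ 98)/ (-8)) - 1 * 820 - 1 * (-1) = -2086743/ 2548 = -818.97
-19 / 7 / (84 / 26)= -247 / 294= -0.84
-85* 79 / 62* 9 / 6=-162.46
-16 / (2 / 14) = -112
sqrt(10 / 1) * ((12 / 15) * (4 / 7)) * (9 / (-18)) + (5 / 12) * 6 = 5 / 2- 8 * sqrt(10) / 35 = 1.78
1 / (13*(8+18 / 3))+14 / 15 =2563 / 2730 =0.94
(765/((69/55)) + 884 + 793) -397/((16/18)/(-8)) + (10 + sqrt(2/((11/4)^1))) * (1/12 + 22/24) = 2 * sqrt(22)/11 + 135005/23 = 5870.64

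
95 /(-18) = -95 /18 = -5.28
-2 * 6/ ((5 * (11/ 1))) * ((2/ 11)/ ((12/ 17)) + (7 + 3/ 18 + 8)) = -2036/ 605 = -3.37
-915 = -915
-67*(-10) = 670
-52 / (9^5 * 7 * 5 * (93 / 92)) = -4784 / 192204495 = -0.00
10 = 10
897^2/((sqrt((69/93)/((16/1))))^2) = 17351568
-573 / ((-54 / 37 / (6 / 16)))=7067 / 48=147.23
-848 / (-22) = 424 / 11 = 38.55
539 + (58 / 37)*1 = 20001 / 37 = 540.57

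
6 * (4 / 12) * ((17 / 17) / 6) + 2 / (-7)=1 / 21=0.05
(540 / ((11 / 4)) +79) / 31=3029 / 341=8.88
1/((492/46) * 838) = 23/206148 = 0.00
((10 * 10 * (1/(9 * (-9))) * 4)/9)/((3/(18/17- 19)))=122000/37179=3.28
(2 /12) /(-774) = -1 /4644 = -0.00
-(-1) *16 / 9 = 16 / 9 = 1.78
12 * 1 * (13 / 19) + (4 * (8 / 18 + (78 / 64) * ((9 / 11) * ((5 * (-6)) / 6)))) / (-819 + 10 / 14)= 709619327 / 86194944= 8.23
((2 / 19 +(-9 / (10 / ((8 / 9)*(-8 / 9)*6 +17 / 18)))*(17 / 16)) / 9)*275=3747425 / 32832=114.14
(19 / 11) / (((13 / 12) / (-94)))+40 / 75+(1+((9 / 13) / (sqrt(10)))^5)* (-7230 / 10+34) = -1798241 / 2145-3129597* sqrt(10) / 28561000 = -838.69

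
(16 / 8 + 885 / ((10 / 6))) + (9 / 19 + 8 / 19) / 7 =70906 / 133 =533.13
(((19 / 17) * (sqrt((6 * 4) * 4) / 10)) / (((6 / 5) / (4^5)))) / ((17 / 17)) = 19456 * sqrt(6) / 51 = 934.46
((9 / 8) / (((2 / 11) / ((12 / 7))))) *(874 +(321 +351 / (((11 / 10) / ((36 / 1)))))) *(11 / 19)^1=41432985 / 532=77881.55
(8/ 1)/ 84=2/ 21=0.10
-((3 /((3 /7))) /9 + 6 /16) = -83 /72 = -1.15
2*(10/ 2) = 10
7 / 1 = 7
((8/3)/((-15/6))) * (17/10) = -136/75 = -1.81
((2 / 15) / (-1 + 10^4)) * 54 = 4 / 5555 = 0.00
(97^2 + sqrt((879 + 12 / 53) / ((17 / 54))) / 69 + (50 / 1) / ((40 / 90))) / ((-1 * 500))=-19043 / 1000-21 * sqrt(571234) / 10361500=-19.04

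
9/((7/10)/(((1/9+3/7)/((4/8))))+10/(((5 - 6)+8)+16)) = 140760/16943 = 8.31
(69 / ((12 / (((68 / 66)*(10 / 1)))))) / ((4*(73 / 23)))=44965 / 9636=4.67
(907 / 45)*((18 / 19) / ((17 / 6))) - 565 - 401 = -1549206 / 1615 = -959.26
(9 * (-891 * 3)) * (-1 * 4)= 96228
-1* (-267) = 267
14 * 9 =126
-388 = -388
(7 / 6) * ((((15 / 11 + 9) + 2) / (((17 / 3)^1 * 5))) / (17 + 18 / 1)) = 4 / 275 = 0.01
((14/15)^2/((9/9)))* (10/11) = 392/495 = 0.79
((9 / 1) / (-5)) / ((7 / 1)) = -9 / 35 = -0.26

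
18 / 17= 1.06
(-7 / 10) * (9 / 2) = -3.15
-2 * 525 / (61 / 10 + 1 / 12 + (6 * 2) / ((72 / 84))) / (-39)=3000 / 2249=1.33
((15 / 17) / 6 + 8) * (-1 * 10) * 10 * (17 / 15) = -2770 / 3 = -923.33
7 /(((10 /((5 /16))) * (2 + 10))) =7 /384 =0.02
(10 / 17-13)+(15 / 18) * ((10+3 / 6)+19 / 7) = -1999 / 1428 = -1.40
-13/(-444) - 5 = -2207/444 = -4.97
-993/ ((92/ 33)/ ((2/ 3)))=-10923/ 46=-237.46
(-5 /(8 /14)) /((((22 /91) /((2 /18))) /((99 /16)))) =-3185 /128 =-24.88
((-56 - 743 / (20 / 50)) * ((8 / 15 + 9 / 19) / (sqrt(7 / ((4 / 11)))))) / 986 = -156907 * sqrt(77) / 3091110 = -0.45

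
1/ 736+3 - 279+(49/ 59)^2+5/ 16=-704545169/ 2562016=-275.00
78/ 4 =39/ 2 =19.50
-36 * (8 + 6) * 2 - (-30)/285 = -19150/19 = -1007.89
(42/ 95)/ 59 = 42/ 5605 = 0.01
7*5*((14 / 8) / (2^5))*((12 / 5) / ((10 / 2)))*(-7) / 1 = -1029 / 160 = -6.43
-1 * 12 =-12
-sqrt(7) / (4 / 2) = -sqrt(7) / 2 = -1.32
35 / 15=7 / 3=2.33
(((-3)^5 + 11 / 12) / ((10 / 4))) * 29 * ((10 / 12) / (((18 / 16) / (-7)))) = 1179430 / 81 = 14560.86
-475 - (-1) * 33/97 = -46042/97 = -474.66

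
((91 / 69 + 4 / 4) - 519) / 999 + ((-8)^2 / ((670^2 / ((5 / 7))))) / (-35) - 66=-25213564133321 / 379053292275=-66.52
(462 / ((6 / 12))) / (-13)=-924 / 13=-71.08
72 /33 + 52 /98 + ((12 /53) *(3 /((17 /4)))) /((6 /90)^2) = 18780862 /485639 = 38.67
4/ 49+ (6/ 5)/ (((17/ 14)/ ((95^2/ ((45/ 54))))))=8915324/ 833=10702.67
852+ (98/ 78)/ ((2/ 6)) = 11125/ 13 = 855.77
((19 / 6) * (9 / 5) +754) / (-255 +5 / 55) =-83567 / 28040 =-2.98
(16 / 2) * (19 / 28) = 38 / 7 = 5.43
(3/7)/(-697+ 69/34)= -102/165403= -0.00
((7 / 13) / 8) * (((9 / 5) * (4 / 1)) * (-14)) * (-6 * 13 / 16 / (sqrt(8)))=1323 * sqrt(2) / 160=11.69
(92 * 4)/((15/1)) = 368/15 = 24.53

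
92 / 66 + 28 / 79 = 4558 / 2607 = 1.75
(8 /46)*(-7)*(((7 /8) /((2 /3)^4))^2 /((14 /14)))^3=-232592867762172183 /25288767438848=-9197.48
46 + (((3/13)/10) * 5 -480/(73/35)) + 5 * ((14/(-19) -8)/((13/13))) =-8211527/36062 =-227.71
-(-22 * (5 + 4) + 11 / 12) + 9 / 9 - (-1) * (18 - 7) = 2509 / 12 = 209.08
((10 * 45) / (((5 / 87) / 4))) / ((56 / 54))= 211410 / 7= 30201.43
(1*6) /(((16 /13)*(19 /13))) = 507 /152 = 3.34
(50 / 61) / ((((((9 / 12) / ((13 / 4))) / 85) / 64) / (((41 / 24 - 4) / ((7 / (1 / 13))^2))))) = -1870000 / 349713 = -5.35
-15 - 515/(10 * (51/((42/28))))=-1123/68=-16.51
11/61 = 0.18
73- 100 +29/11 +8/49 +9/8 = -99501/4312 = -23.08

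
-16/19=-0.84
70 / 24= 35 / 12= 2.92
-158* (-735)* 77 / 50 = 894201 / 5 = 178840.20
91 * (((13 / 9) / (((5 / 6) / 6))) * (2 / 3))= 9464 / 15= 630.93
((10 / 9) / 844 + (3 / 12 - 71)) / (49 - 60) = 537407 / 83556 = 6.43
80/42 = 40/21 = 1.90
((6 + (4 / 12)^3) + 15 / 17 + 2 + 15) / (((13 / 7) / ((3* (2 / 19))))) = 153706 / 37791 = 4.07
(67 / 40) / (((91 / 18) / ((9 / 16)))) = 5427 / 29120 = 0.19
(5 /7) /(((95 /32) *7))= 32 /931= 0.03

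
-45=-45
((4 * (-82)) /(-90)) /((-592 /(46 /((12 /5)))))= -0.12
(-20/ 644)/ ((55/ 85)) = -85/ 1771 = -0.05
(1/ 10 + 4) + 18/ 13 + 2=973/ 130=7.48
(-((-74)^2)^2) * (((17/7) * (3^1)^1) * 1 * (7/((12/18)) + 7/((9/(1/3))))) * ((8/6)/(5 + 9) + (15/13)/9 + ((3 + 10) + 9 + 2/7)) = -130000727966360/2457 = -52910349192.66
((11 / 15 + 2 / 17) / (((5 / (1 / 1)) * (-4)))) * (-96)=1736 / 425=4.08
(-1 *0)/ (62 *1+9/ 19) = 0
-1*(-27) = 27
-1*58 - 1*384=-442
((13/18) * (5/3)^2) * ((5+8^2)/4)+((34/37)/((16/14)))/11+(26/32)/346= 2109878549/60835104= 34.68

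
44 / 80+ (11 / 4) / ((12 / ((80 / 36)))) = 143 / 135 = 1.06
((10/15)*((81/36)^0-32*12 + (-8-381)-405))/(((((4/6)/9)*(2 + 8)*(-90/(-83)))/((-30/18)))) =97691/60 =1628.18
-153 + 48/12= -149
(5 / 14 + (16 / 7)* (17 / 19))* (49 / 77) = 1.53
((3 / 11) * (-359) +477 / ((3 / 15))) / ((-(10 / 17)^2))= -3635331 / 550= -6609.69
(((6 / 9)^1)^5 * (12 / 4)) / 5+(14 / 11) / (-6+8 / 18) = -3343 / 22275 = -0.15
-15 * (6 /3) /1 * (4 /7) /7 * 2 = -240 /49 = -4.90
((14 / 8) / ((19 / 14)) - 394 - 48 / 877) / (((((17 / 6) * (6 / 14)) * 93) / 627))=-1007875715 / 462179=-2180.70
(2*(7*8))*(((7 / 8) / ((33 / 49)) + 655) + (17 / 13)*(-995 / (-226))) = 3594585778 / 48477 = 74150.33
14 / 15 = 0.93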